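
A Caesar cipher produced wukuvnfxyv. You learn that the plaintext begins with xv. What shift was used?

25

From the crib: w(22)−x(23)=-1≡25, so the shift is 25.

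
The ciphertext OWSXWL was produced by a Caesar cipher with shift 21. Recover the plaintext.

O(14): 14−21=-7≡19 → T
W(22): 22−21=1 → B
S(18): 18−21=-3≡23 → X
X(23): 23−21=2 → C
W(22): 22−21=1 → B
L(11): 11−21=-10≡16 → Q

TBXCBQ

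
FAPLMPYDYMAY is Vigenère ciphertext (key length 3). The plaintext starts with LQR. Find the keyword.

UKY

Subtract each crib letter from the matching ciphertext letter (mod 26):
F(5)−L(11)=-6≡20 → U
A(0)−Q(16)=-16≡10 → K
P(15)−R(17)=-2≡24 → Y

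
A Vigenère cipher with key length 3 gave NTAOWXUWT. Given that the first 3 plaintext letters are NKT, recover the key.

AJH

Subtract each crib letter from the matching ciphertext letter (mod 26):
N(13)−N(13)=0 → A
T(19)−K(10)=9 → J
A(0)−T(19)=-19≡7 → H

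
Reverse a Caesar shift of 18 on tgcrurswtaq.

bokzczaebiy

t(19): 19−18=1 → b
g(6): 6−18=-12≡14 → o
c(2): 2−18=-16≡10 → k
r(17): 17−18=-1≡25 → z
u(20): 20−18=2 → c
r(17): 17−18=-1≡25 → z
s(18): 18−18=0 → a
w(22): 22−18=4 → e
t(19): 19−18=1 → b
a(0): 0−18=-18≡8 → i
q(16): 16−18=-2≡24 → y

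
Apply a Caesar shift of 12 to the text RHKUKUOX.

R(17): 17+12=29≡3 → D
H(7): 7+12=19 → T
K(10): 10+12=22 → W
U(20): 20+12=32≡6 → G
K(10): 10+12=22 → W
U(20): 20+12=32≡6 → G
O(14): 14+12=26≡0 → A
X(23): 23+12=35≡9 → J

DTWGWGAJ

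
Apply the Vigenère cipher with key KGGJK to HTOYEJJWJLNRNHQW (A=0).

Repeat the key across the message: KGGJKKGGJKKGGJKK
H(7)+K(10): 17 → R
T(19)+G(6): 25 → Z
O(14)+G(6): 20 → U
Y(24)+J(9): 33≡7 → H
E(4)+K(10): 14 → O
J(9)+K(10): 19 → T
J(9)+G(6): 15 → P
W(22)+G(6): 28≡2 → C
J(9)+J(9): 18 → S
L(11)+K(10): 21 → V
N(13)+K(10): 23 → X
R(17)+G(6): 23 → X
N(13)+G(6): 19 → T
H(7)+J(9): 16 → Q
Q(16)+K(10): 26≡0 → A
W(22)+K(10): 32≡6 → G

RZUHOTPCSVXXTQAG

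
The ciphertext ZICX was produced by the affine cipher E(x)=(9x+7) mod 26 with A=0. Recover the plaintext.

The inverse of 9 mod 26 is 3, since 9·3=27≡1. Apply D(y)=3·(y−7) mod 26:
Z(25): 3·(25−7)=54≡2 → C
I(8): 3·(8−7)=3 → D
C(2): 3·(2−7)=-15≡11 → L
X(23): 3·(23−7)=48≡22 → W

CDLW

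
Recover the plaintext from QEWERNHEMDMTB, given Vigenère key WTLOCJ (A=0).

Repeat the key across the ciphertext: WTLOCJWTLOCJW
Q(16)−W(22): -6≡20 → U
E(4)−T(19): -15≡11 → L
W(22)−L(11): 11 → L
E(4)−O(14): -10≡16 → Q
R(17)−C(2): 15 → P
N(13)−J(9): 4 → E
H(7)−W(22): -15≡11 → L
E(4)−T(19): -15≡11 → L
M(12)−L(11): 1 → B
D(3)−O(14): -11≡15 → P
M(12)−C(2): 10 → K
T(19)−J(9): 10 → K
B(1)−W(22): -21≡5 → F

ULLQPELLBPKKF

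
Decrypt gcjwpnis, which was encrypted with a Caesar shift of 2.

g(6): 6−2=4 → e
c(2): 2−2=0 → a
j(9): 9−2=7 → h
w(22): 22−2=20 → u
p(15): 15−2=13 → n
n(13): 13−2=11 → l
i(8): 8−2=6 → g
s(18): 18−2=16 → q

eahunlgq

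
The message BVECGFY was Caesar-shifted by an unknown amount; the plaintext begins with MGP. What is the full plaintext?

MGPNRQJ

From the crib: B(1)−M(12)=-11≡15, so the shift is 15.
Subtract 15 from each ciphertext letter:
B(1): 1−15=-14≡12 → M
V(21): 21−15=6 → G
E(4): 4−15=-11≡15 → P
C(2): 2−15=-13≡13 → N
G(6): 6−15=-9≡17 → R
F(5): 5−15=-10≡16 → Q
Y(24): 24−15=9 → J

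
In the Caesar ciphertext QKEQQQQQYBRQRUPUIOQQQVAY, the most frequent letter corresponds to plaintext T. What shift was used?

23

The most frequent ciphertext letter is Q (appears 10 times).
Q is position 16; T is position 19.
Shift = -3≡23.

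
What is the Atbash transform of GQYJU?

TJBQF

G(6) → T(19)
Q(16) → J(9)
Y(24) → B(1)
J(9) → Q(16)
U(20) → F(5)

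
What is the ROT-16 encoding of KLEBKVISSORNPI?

ABURALYIIEHDFY

K(10): 10+16=26≡0 → A
L(11): 11+16=27≡1 → B
E(4): 4+16=20 → U
B(1): 1+16=17 → R
K(10): 10+16=26≡0 → A
V(21): 21+16=37≡11 → L
I(8): 8+16=24 → Y
S(18): 18+16=34≡8 → I
S(18): 18+16=34≡8 → I
O(14): 14+16=30≡4 → E
R(17): 17+16=33≡7 → H
N(13): 13+16=29≡3 → D
P(15): 15+16=31≡5 → F
I(8): 8+16=24 → Y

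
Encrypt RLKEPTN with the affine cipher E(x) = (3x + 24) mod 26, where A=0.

XFCKRDL

R(17): 3·17+24=75≡23 → X
L(11): 3·11+24=57≡5 → F
K(10): 3·10+24=54≡2 → C
E(4): 3·4+24=36≡10 → K
P(15): 3·15+24=69≡17 → R
T(19): 3·19+24=81≡3 → D
N(13): 3·13+24=63≡11 → L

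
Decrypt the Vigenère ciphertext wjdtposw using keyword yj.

Repeat the key across the ciphertext: yjyjyjyj
w(22)−y(24): -2≡24 → y
j(9)−j(9): 0 → a
d(3)−y(24): -21≡5 → f
t(19)−j(9): 10 → k
p(15)−y(24): -9≡17 → r
o(14)−j(9): 5 → f
s(18)−y(24): -6≡20 → u
w(22)−j(9): 13 → n

yafkrfun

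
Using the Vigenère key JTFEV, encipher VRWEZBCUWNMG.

Repeat the key across the message: JTFEVJTFEVJT
V(21)+J(9): 30≡4 → E
R(17)+T(19): 36≡10 → K
W(22)+F(5): 27≡1 → B
E(4)+E(4): 8 → I
Z(25)+V(21): 46≡20 → U
B(1)+J(9): 10 → K
C(2)+T(19): 21 → V
U(20)+F(5): 25 → Z
W(22)+E(4): 26≡0 → A
N(13)+V(21): 34≡8 → I
M(12)+J(9): 21 → V
G(6)+T(19): 25 → Z

EKBIUKVZAIVZ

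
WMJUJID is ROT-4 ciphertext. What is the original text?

W(22): 22−4=18 → S
M(12): 12−4=8 → I
J(9): 9−4=5 → F
U(20): 20−4=16 → Q
J(9): 9−4=5 → F
I(8): 8−4=4 → E
D(3): 3−4=-1≡25 → Z

SIFQFEZ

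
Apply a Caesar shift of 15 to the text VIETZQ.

V(21): 21+15=36≡10 → K
I(8): 8+15=23 → X
E(4): 4+15=19 → T
T(19): 19+15=34≡8 → I
Z(25): 25+15=40≡14 → O
Q(16): 16+15=31≡5 → F

KXTIOF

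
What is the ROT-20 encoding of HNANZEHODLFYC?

H(7): 7+20=27≡1 → B
N(13): 13+20=33≡7 → H
A(0): 0+20=20 → U
N(13): 13+20=33≡7 → H
Z(25): 25+20=45≡19 → T
E(4): 4+20=24 → Y
H(7): 7+20=27≡1 → B
O(14): 14+20=34≡8 → I
D(3): 3+20=23 → X
L(11): 11+20=31≡5 → F
F(5): 5+20=25 → Z
Y(24): 24+20=44≡18 → S
C(2): 2+20=22 → W

BHUHTYBIXFZSW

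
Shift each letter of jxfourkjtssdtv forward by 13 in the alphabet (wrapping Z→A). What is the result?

j(9): 9+13=22 → w
x(23): 23+13=36≡10 → k
f(5): 5+13=18 → s
o(14): 14+13=27≡1 → b
u(20): 20+13=33≡7 → h
r(17): 17+13=30≡4 → e
k(10): 10+13=23 → x
j(9): 9+13=22 → w
t(19): 19+13=32≡6 → g
s(18): 18+13=31≡5 → f
s(18): 18+13=31≡5 → f
d(3): 3+13=16 → q
t(19): 19+13=32≡6 → g
v(21): 21+13=34≡8 → i

wksbhexwgffqgi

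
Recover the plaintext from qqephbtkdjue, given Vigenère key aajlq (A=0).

qqverbtbstue

Repeat the key across the ciphertext: aajlqaajlqaa
q(16)−a(0): 16 → q
q(16)−a(0): 16 → q
e(4)−j(9): -5≡21 → v
p(15)−l(11): 4 → e
h(7)−q(16): -9≡17 → r
b(1)−a(0): 1 → b
t(19)−a(0): 19 → t
k(10)−j(9): 1 → b
d(3)−l(11): -8≡18 → s
j(9)−q(16): -7≡19 → t
u(20)−a(0): 20 → u
e(4)−a(0): 4 → e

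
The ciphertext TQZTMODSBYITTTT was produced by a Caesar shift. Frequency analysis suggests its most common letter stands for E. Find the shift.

The most frequent ciphertext letter is T (appears 6 times).
T is position 19; E is position 4.
Shift = 15.

15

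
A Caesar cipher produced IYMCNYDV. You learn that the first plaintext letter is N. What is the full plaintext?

From the crib: I(8)−N(13)=-5≡21, so the shift is 21.
Subtract 21 from each ciphertext letter:
I(8): 8−21=-13≡13 → N
Y(24): 24−21=3 → D
M(12): 12−21=-9≡17 → R
C(2): 2−21=-19≡7 → H
N(13): 13−21=-8≡18 → S
Y(24): 24−21=3 → D
D(3): 3−21=-18≡8 → I
V(21): 21−21=0 → A

NDRHSDIA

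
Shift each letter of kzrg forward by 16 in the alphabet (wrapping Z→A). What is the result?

k(10): 10+16=26≡0 → a
z(25): 25+16=41≡15 → p
r(17): 17+16=33≡7 → h
g(6): 6+16=22 → w

aphw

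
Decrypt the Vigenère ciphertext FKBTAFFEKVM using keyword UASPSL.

LKJEIULESGU

Repeat the key across the ciphertext: UASPSLUASPS
F(5)−U(20): -15≡11 → L
K(10)−A(0): 10 → K
B(1)−S(18): -17≡9 → J
T(19)−P(15): 4 → E
A(0)−S(18): -18≡8 → I
F(5)−L(11): -6≡20 → U
F(5)−U(20): -15≡11 → L
E(4)−A(0): 4 → E
K(10)−S(18): -8≡18 → S
V(21)−P(15): 6 → G
M(12)−S(18): -6≡20 → U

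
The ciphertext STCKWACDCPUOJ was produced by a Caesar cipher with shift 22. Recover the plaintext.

WXGOAEGHGTYSN

S(18): 18−22=-4≡22 → W
T(19): 19−22=-3≡23 → X
C(2): 2−22=-20≡6 → G
K(10): 10−22=-12≡14 → O
W(22): 22−22=0 → A
A(0): 0−22=-22≡4 → E
C(2): 2−22=-20≡6 → G
D(3): 3−22=-19≡7 → H
C(2): 2−22=-20≡6 → G
P(15): 15−22=-7≡19 → T
U(20): 20−22=-2≡24 → Y
O(14): 14−22=-8≡18 → S
J(9): 9−22=-13≡13 → N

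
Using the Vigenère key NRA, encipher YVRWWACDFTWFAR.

Repeat the key across the message: NRANRANRANRANR
Y(24)+N(13): 37≡11 → L
V(21)+R(17): 38≡12 → M
R(17)+A(0): 17 → R
W(22)+N(13): 35≡9 → J
W(22)+R(17): 39≡13 → N
A(0)+A(0): 0 → A
C(2)+N(13): 15 → P
D(3)+R(17): 20 → U
F(5)+A(0): 5 → F
T(19)+N(13): 32≡6 → G
W(22)+R(17): 39≡13 → N
F(5)+A(0): 5 → F
A(0)+N(13): 13 → N
R(17)+R(17): 34≡8 → I

LMRJNAPUFGNFNI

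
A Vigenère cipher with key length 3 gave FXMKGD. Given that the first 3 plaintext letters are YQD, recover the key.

HHJ

Subtract each crib letter from the matching ciphertext letter (mod 26):
F(5)−Y(24)=-19≡7 → H
X(23)−Q(16)=7 → H
M(12)−D(3)=9 → J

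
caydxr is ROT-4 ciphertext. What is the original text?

ywuztn

c(2): 2−4=-2≡24 → y
a(0): 0−4=-4≡22 → w
y(24): 24−4=20 → u
d(3): 3−4=-1≡25 → z
x(23): 23−4=19 → t
r(17): 17−4=13 → n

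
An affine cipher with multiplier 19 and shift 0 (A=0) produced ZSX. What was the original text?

The inverse of 19 mod 26 is 11, since 19·11=209≡1. Apply D(y)=11·(y−0) mod 26:
Z(25): 11·(25−0)=275≡15 → P
S(18): 11·(18−0)=198≡16 → Q
X(23): 11·(23−0)=253≡19 → T

PQT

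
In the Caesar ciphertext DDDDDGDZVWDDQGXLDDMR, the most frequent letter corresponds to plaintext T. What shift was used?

The most frequent ciphertext letter is D (appears 10 times).
D is position 3; T is position 19.
Shift = -16≡10.

10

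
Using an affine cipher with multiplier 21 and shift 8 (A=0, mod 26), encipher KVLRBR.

K(10): 21·10+8=218≡10 → K
V(21): 21·21+8=449≡7 → H
L(11): 21·11+8=239≡5 → F
R(17): 21·17+8=365≡1 → B
B(1): 21·1+8=29≡3 → D
R(17): 21·17+8=365≡1 → B

KHFBDB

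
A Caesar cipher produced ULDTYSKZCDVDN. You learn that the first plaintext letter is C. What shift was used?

18

From the crib: U(20)−C(2)=18, so the shift is 18.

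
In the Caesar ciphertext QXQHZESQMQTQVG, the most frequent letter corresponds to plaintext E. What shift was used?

The most frequent ciphertext letter is Q (appears 5 times).
Q is position 16; E is position 4.
Shift = 12.

12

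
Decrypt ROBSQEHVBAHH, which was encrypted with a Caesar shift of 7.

KHULJXAOUTAA

R(17): 17−7=10 → K
O(14): 14−7=7 → H
B(1): 1−7=-6≡20 → U
S(18): 18−7=11 → L
Q(16): 16−7=9 → J
E(4): 4−7=-3≡23 → X
H(7): 7−7=0 → A
V(21): 21−7=14 → O
B(1): 1−7=-6≡20 → U
A(0): 0−7=-7≡19 → T
H(7): 7−7=0 → A
H(7): 7−7=0 → A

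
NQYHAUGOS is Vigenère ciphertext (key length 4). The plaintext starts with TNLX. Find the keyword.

UDNK

Subtract each crib letter from the matching ciphertext letter (mod 26):
N(13)−T(19)=-6≡20 → U
Q(16)−N(13)=3 → D
Y(24)−L(11)=13 → N
H(7)−X(23)=-16≡10 → K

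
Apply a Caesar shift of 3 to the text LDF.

L(11): 11+3=14 → O
D(3): 3+3=6 → G
F(5): 5+3=8 → I

OGI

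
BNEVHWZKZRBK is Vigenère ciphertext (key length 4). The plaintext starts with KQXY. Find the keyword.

RXHX

Subtract each crib letter from the matching ciphertext letter (mod 26):
B(1)−K(10)=-9≡17 → R
N(13)−Q(16)=-3≡23 → X
E(4)−X(23)=-19≡7 → H
V(21)−Y(24)=-3≡23 → X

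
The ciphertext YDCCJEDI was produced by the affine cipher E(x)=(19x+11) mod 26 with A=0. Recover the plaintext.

NQFFEBQT

The inverse of 19 mod 26 is 11, since 19·11=209≡1. Apply D(y)=11·(y−11) mod 26:
Y(24): 11·(24−11)=143≡13 → N
D(3): 11·(3−11)=-88≡16 → Q
C(2): 11·(2−11)=-99≡5 → F
C(2): 11·(2−11)=-99≡5 → F
J(9): 11·(9−11)=-22≡4 → E
E(4): 11·(4−11)=-77≡1 → B
D(3): 11·(3−11)=-88≡16 → Q
I(8): 11·(8−11)=-33≡19 → T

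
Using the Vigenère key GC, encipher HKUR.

Repeat the key across the message: GCGC
H(7)+G(6): 13 → N
K(10)+C(2): 12 → M
U(20)+G(6): 26≡0 → A
R(17)+C(2): 19 → T

NMAT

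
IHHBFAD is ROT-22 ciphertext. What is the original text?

I(8): 8−22=-14≡12 → M
H(7): 7−22=-15≡11 → L
H(7): 7−22=-15≡11 → L
B(1): 1−22=-21≡5 → F
F(5): 5−22=-17≡9 → J
A(0): 0−22=-22≡4 → E
D(3): 3−22=-19≡7 → H

MLLFJEH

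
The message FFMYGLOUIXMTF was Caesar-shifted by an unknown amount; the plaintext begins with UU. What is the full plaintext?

From the crib: F(5)−U(20)=-15≡11, so the shift is 11.
Subtract 11 from each ciphertext letter:
F(5): 5−11=-6≡20 → U
F(5): 5−11=-6≡20 → U
M(12): 12−11=1 → B
Y(24): 24−11=13 → N
G(6): 6−11=-5≡21 → V
L(11): 11−11=0 → A
O(14): 14−11=3 → D
U(20): 20−11=9 → J
I(8): 8−11=-3≡23 → X
X(23): 23−11=12 → M
M(12): 12−11=1 → B
T(19): 19−11=8 → I
F(5): 5−11=-6≡20 → U

UUBNVADJXMBIU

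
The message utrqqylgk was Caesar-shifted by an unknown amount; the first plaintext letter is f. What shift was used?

From the crib: u(20)−f(5)=15, so the shift is 15.

15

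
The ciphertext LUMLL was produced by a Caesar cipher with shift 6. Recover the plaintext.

FOGFF

L(11): 11−6=5 → F
U(20): 20−6=14 → O
M(12): 12−6=6 → G
L(11): 11−6=5 → F
L(11): 11−6=5 → F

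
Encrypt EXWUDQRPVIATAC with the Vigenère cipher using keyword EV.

Repeat the key across the message: EVEVEVEVEVEVEV
E(4)+E(4): 8 → I
X(23)+V(21): 44≡18 → S
W(22)+E(4): 26≡0 → A
U(20)+V(21): 41≡15 → P
D(3)+E(4): 7 → H
Q(16)+V(21): 37≡11 → L
R(17)+E(4): 21 → V
P(15)+V(21): 36≡10 → K
V(21)+E(4): 25 → Z
I(8)+V(21): 29≡3 → D
A(0)+E(4): 4 → E
T(19)+V(21): 40≡14 → O
A(0)+E(4): 4 → E
C(2)+V(21): 23 → X

ISAPHLVKZDEOEX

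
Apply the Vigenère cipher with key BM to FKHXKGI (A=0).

Repeat the key across the message: BMBMBMB
F(5)+B(1): 6 → G
K(10)+M(12): 22 → W
H(7)+B(1): 8 → I
X(23)+M(12): 35≡9 → J
K(10)+B(1): 11 → L
G(6)+M(12): 18 → S
I(8)+B(1): 9 → J

GWIJLSJ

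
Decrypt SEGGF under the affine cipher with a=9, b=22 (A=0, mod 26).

The inverse of 9 mod 26 is 3, since 9·3=27≡1. Apply D(y)=3·(y−22) mod 26:
S(18): 3·(18−22)=-12≡14 → O
E(4): 3·(4−22)=-54≡24 → Y
G(6): 3·(6−22)=-48≡4 → E
G(6): 3·(6−22)=-48≡4 → E
F(5): 3·(5−22)=-51≡1 → B

OYEEB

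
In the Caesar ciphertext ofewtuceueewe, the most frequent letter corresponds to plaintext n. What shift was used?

17

The most frequent ciphertext letter is e (appears 5 times).
e is position 4; n is position 13.
Shift = -9≡17.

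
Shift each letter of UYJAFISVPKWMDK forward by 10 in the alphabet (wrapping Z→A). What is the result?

U(20): 20+10=30≡4 → E
Y(24): 24+10=34≡8 → I
J(9): 9+10=19 → T
A(0): 0+10=10 → K
F(5): 5+10=15 → P
I(8): 8+10=18 → S
S(18): 18+10=28≡2 → C
V(21): 21+10=31≡5 → F
P(15): 15+10=25 → Z
K(10): 10+10=20 → U
W(22): 22+10=32≡6 → G
M(12): 12+10=22 → W
D(3): 3+10=13 → N
K(10): 10+10=20 → U

EITKPSCFZUGWNU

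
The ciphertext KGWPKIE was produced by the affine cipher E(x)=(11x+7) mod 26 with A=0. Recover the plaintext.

FHZWFTV

The inverse of 11 mod 26 is 19, since 11·19=209≡1. Apply D(y)=19·(y−7) mod 26:
K(10): 19·(10−7)=57≡5 → F
G(6): 19·(6−7)=-19≡7 → H
W(22): 19·(22−7)=285≡25 → Z
P(15): 19·(15−7)=152≡22 → W
K(10): 19·(10−7)=57≡5 → F
I(8): 19·(8−7)=19 → T
E(4): 19·(4−7)=-57≡21 → V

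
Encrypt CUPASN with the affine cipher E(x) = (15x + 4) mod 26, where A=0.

ISVEOR

C(2): 15·2+4=34≡8 → I
U(20): 15·20+4=304≡18 → S
P(15): 15·15+4=229≡21 → V
A(0): 15·0+4=4 → E
S(18): 15·18+4=274≡14 → O
N(13): 15·13+4=199≡17 → R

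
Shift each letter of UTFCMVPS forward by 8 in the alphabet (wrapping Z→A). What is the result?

CBNKUDXA

U(20): 20+8=28≡2 → C
T(19): 19+8=27≡1 → B
F(5): 5+8=13 → N
C(2): 2+8=10 → K
M(12): 12+8=20 → U
V(21): 21+8=29≡3 → D
P(15): 15+8=23 → X
S(18): 18+8=26≡0 → A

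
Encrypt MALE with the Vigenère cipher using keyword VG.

HGGK

Repeat the key across the message: VGVG
M(12)+V(21): 33≡7 → H
A(0)+G(6): 6 → G
L(11)+V(21): 32≡6 → G
E(4)+G(6): 10 → K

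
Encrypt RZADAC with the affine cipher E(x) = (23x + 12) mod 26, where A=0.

R(17): 23·17+12=403≡13 → N
Z(25): 23·25+12=587≡15 → P
A(0): 23·0+12=12 → M
D(3): 23·3+12=81≡3 → D
A(0): 23·0+12=12 → M
C(2): 23·2+12=58≡6 → G

NPMDMG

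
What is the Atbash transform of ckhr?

c(2) → x(23)
k(10) → p(15)
h(7) → s(18)
r(17) → i(8)

xpsi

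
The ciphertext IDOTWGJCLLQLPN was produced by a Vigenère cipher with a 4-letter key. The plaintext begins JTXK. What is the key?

Subtract each crib letter from the matching ciphertext letter (mod 26):
I(8)−J(9)=-1≡25 → Z
D(3)−T(19)=-16≡10 → K
O(14)−X(23)=-9≡17 → R
T(19)−K(10)=9 → J

ZKRJ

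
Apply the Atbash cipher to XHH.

X(23) → C(2)
H(7) → S(18)
H(7) → S(18)

CSS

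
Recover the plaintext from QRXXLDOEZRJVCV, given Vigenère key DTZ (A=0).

NYYUSELLAOQWZC

Repeat the key across the ciphertext: DTZDTZDTZDTZDT
Q(16)−D(3): 13 → N
R(17)−T(19): -2≡24 → Y
X(23)−Z(25): -2≡24 → Y
X(23)−D(3): 20 → U
L(11)−T(19): -8≡18 → S
D(3)−Z(25): -22≡4 → E
O(14)−D(3): 11 → L
E(4)−T(19): -15≡11 → L
Z(25)−Z(25): 0 → A
R(17)−D(3): 14 → O
J(9)−T(19): -10≡16 → Q
V(21)−Z(25): -4≡22 → W
C(2)−D(3): -1≡25 → Z
V(21)−T(19): 2 → C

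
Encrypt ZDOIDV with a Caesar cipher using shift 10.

JNYSNF

Z(25): 25+10=35≡9 → J
D(3): 3+10=13 → N
O(14): 14+10=24 → Y
I(8): 8+10=18 → S
D(3): 3+10=13 → N
V(21): 21+10=31≡5 → F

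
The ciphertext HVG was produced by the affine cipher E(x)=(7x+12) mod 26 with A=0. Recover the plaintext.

DFO

The inverse of 7 mod 26 is 15, since 7·15=105≡1. Apply D(y)=15·(y−12) mod 26:
H(7): 15·(7−12)=-75≡3 → D
V(21): 15·(21−12)=135≡5 → F
G(6): 15·(6−12)=-90≡14 → O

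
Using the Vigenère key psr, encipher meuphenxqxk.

bwlezvcphmc

Repeat the key across the message: psrpsrpsrps
m(12)+p(15): 27≡1 → b
e(4)+s(18): 22 → w
u(20)+r(17): 37≡11 → l
p(15)+p(15): 30≡4 → e
h(7)+s(18): 25 → z
e(4)+r(17): 21 → v
n(13)+p(15): 28≡2 → c
x(23)+s(18): 41≡15 → p
q(16)+r(17): 33≡7 → h
x(23)+p(15): 38≡12 → m
k(10)+s(18): 28≡2 → c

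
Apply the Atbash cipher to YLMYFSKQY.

BONBUHPJB

Y(24) → B(1)
L(11) → O(14)
M(12) → N(13)
Y(24) → B(1)
F(5) → U(20)
S(18) → H(7)
K(10) → P(15)
Q(16) → J(9)
Y(24) → B(1)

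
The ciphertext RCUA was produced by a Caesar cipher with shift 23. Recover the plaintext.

UFXD

R(17): 17−23=-6≡20 → U
C(2): 2−23=-21≡5 → F
U(20): 20−23=-3≡23 → X
A(0): 0−23=-23≡3 → D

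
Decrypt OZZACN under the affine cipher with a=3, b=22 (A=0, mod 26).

The inverse of 3 mod 26 is 9, since 3·9=27≡1. Apply D(y)=9·(y−22) mod 26:
O(14): 9·(14−22)=-72≡6 → G
Z(25): 9·(25−22)=27≡1 → B
Z(25): 9·(25−22)=27≡1 → B
A(0): 9·(0−22)=-198≡10 → K
C(2): 9·(2−22)=-180≡2 → C
N(13): 9·(13−22)=-81≡23 → X

GBBKCX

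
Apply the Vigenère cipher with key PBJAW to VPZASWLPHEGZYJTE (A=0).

Repeat the key across the message: PBJAWPBJAWPBJAWP
V(21)+P(15): 36≡10 → K
P(15)+B(1): 16 → Q
Z(25)+J(9): 34≡8 → I
A(0)+A(0): 0 → A
S(18)+W(22): 40≡14 → O
W(22)+P(15): 37≡11 → L
L(11)+B(1): 12 → M
P(15)+J(9): 24 → Y
H(7)+A(0): 7 → H
E(4)+W(22): 26≡0 → A
G(6)+P(15): 21 → V
Z(25)+B(1): 26≡0 → A
Y(24)+J(9): 33≡7 → H
J(9)+A(0): 9 → J
T(19)+W(22): 41≡15 → P
E(4)+P(15): 19 → T

KQIAOLMYHAVAHJPT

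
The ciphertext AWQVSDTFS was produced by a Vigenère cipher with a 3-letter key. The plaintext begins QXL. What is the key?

KZF

Subtract each crib letter from the matching ciphertext letter (mod 26):
A(0)−Q(16)=-16≡10 → K
W(22)−X(23)=-1≡25 → Z
Q(16)−L(11)=5 → F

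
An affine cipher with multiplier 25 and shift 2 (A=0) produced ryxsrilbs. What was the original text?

lefklurbk

The inverse of 25 mod 26 is 25, since 25·25=625≡1. Apply D(y)=25·(y−2) mod 26:
r(17): 25·(17−2)=375≡11 → l
y(24): 25·(24−2)=550≡4 → e
x(23): 25·(23−2)=525≡5 → f
s(18): 25·(18−2)=400≡10 → k
r(17): 25·(17−2)=375≡11 → l
i(8): 25·(8−2)=150≡20 → u
l(11): 25·(11−2)=225≡17 → r
b(1): 25·(1−2)=-25≡1 → b
s(18): 25·(18−2)=400≡10 → k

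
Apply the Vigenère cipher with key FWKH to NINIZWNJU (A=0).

SEXPESXQZ

Repeat the key across the message: FWKHFWKHF
N(13)+F(5): 18 → S
I(8)+W(22): 30≡4 → E
N(13)+K(10): 23 → X
I(8)+H(7): 15 → P
Z(25)+F(5): 30≡4 → E
W(22)+W(22): 44≡18 → S
N(13)+K(10): 23 → X
J(9)+H(7): 16 → Q
U(20)+F(5): 25 → Z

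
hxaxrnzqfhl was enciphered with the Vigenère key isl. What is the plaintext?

zfppzcryuzt

Repeat the key across the ciphertext: islislislis
h(7)−i(8): -1≡25 → z
x(23)−s(18): 5 → f
a(0)−l(11): -11≡15 → p
x(23)−i(8): 15 → p
r(17)−s(18): -1≡25 → z
n(13)−l(11): 2 → c
z(25)−i(8): 17 → r
q(16)−s(18): -2≡24 → y
f(5)−l(11): -6≡20 → u
h(7)−i(8): -1≡25 → z
l(11)−s(18): -7≡19 → t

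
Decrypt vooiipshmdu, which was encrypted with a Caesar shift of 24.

v(21): 21−24=-3≡23 → x
o(14): 14−24=-10≡16 → q
o(14): 14−24=-10≡16 → q
i(8): 8−24=-16≡10 → k
i(8): 8−24=-16≡10 → k
p(15): 15−24=-9≡17 → r
s(18): 18−24=-6≡20 → u
h(7): 7−24=-17≡9 → j
m(12): 12−24=-12≡14 → o
d(3): 3−24=-21≡5 → f
u(20): 20−24=-4≡22 → w

xqqkkrujofw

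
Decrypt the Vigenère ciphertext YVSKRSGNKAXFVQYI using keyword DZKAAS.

Repeat the key across the ciphertext: DZKAASDZKAASDZKA
Y(24)−D(3): 21 → V
V(21)−Z(25): -4≡22 → W
S(18)−K(10): 8 → I
K(10)−A(0): 10 → K
R(17)−A(0): 17 → R
S(18)−S(18): 0 → A
G(6)−D(3): 3 → D
N(13)−Z(25): -12≡14 → O
K(10)−K(10): 0 → A
A(0)−A(0): 0 → A
X(23)−A(0): 23 → X
F(5)−S(18): -13≡13 → N
V(21)−D(3): 18 → S
Q(16)−Z(25): -9≡17 → R
Y(24)−K(10): 14 → O
I(8)−A(0): 8 → I

VWIKRADOAAXNSROI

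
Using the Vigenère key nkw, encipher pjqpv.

ctmcf

Repeat the key across the message: nkwnk
p(15)+n(13): 28≡2 → c
j(9)+k(10): 19 → t
q(16)+w(22): 38≡12 → m
p(15)+n(13): 28≡2 → c
v(21)+k(10): 31≡5 → f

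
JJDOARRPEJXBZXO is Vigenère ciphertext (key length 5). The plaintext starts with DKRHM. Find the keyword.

Subtract each crib letter from the matching ciphertext letter (mod 26):
J(9)−D(3)=6 → G
J(9)−K(10)=-1≡25 → Z
D(3)−R(17)=-14≡12 → M
O(14)−H(7)=7 → H
A(0)−M(12)=-12≡14 → O

GZMHO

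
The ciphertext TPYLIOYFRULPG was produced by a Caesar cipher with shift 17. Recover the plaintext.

T(19): 19−17=2 → C
P(15): 15−17=-2≡24 → Y
Y(24): 24−17=7 → H
L(11): 11−17=-6≡20 → U
I(8): 8−17=-9≡17 → R
O(14): 14−17=-3≡23 → X
Y(24): 24−17=7 → H
F(5): 5−17=-12≡14 → O
R(17): 17−17=0 → A
U(20): 20−17=3 → D
L(11): 11−17=-6≡20 → U
P(15): 15−17=-2≡24 → Y
G(6): 6−17=-11≡15 → P

CYHURXHOADUYP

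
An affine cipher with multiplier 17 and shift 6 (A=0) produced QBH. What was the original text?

The inverse of 17 mod 26 is 23, since 17·23=391≡1. Apply D(y)=23·(y−6) mod 26:
Q(16): 23·(16−6)=230≡22 → W
B(1): 23·(1−6)=-115≡15 → P
H(7): 23·(7−6)=23 → X

WPX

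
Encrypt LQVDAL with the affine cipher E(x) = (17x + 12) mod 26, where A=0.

L(11): 17·11+12=199≡17 → R
Q(16): 17·16+12=284≡24 → Y
V(21): 17·21+12=369≡5 → F
D(3): 17·3+12=63≡11 → L
A(0): 17·0+12=12 → M
L(11): 17·11+12=199≡17 → R

RYFLMR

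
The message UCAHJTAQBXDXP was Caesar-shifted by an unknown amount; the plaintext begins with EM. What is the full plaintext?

EMKRTDKALHNHZ

From the crib: U(20)−E(4)=16, so the shift is 16.
Subtract 16 from each ciphertext letter:
U(20): 20−16=4 → E
C(2): 2−16=-14≡12 → M
A(0): 0−16=-16≡10 → K
H(7): 7−16=-9≡17 → R
J(9): 9−16=-7≡19 → T
T(19): 19−16=3 → D
A(0): 0−16=-16≡10 → K
Q(16): 16−16=0 → A
B(1): 1−16=-15≡11 → L
X(23): 23−16=7 → H
D(3): 3−16=-13≡13 → N
X(23): 23−16=7 → H
P(15): 15−16=-1≡25 → Z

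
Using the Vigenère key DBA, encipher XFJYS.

Repeat the key across the message: DBADB
X(23)+D(3): 26≡0 → A
F(5)+B(1): 6 → G
J(9)+A(0): 9 → J
Y(24)+D(3): 27≡1 → B
S(18)+B(1): 19 → T

AGJBT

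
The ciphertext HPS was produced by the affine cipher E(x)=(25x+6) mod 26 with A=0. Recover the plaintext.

ZRO

The inverse of 25 mod 26 is 25, since 25·25=625≡1. Apply D(y)=25·(y−6) mod 26:
H(7): 25·(7−6)=25 → Z
P(15): 25·(15−6)=225≡17 → R
S(18): 25·(18−6)=300≡14 → O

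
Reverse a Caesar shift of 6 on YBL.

Y(24): 24−6=18 → S
B(1): 1−6=-5≡21 → V
L(11): 11−6=5 → F

SVF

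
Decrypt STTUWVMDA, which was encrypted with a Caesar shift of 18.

S(18): 18−18=0 → A
T(19): 19−18=1 → B
T(19): 19−18=1 → B
U(20): 20−18=2 → C
W(22): 22−18=4 → E
V(21): 21−18=3 → D
M(12): 12−18=-6≡20 → U
D(3): 3−18=-15≡11 → L
A(0): 0−18=-18≡8 → I

ABBCEDULI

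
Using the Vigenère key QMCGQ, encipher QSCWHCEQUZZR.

Repeat the key across the message: QMCGQQMCGQQM
Q(16)+Q(16): 32≡6 → G
S(18)+M(12): 30≡4 → E
C(2)+C(2): 4 → E
W(22)+G(6): 28≡2 → C
H(7)+Q(16): 23 → X
C(2)+Q(16): 18 → S
E(4)+M(12): 16 → Q
Q(16)+C(2): 18 → S
U(20)+G(6): 26≡0 → A
Z(25)+Q(16): 41≡15 → P
Z(25)+Q(16): 41≡15 → P
R(17)+M(12): 29≡3 → D

GEECXSQSAPPD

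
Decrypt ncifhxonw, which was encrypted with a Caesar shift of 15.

n(13): 13−15=-2≡24 → y
c(2): 2−15=-13≡13 → n
i(8): 8−15=-7≡19 → t
f(5): 5−15=-10≡16 → q
h(7): 7−15=-8≡18 → s
x(23): 23−15=8 → i
o(14): 14−15=-1≡25 → z
n(13): 13−15=-2≡24 → y
w(22): 22−15=7 → h

yntqsizyh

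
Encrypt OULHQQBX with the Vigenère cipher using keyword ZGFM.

Repeat the key across the message: ZGFMZGFM
O(14)+Z(25): 39≡13 → N
U(20)+G(6): 26≡0 → A
L(11)+F(5): 16 → Q
H(7)+M(12): 19 → T
Q(16)+Z(25): 41≡15 → P
Q(16)+G(6): 22 → W
B(1)+F(5): 6 → G
X(23)+M(12): 35≡9 → J

NAQTPWGJ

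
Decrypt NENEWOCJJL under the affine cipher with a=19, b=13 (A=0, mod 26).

AFAFVLJIIE

The inverse of 19 mod 26 is 11, since 19·11=209≡1. Apply D(y)=11·(y−13) mod 26:
N(13): 11·(13−13)=0 → A
E(4): 11·(4−13)=-99≡5 → F
N(13): 11·(13−13)=0 → A
E(4): 11·(4−13)=-99≡5 → F
W(22): 11·(22−13)=99≡21 → V
O(14): 11·(14−13)=11 → L
C(2): 11·(2−13)=-121≡9 → J
J(9): 11·(9−13)=-44≡8 → I
J(9): 11·(9−13)=-44≡8 → I
L(11): 11·(11−13)=-22≡4 → E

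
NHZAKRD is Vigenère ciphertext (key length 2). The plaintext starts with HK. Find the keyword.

Subtract each crib letter from the matching ciphertext letter (mod 26):
N(13)−H(7)=6 → G
H(7)−K(10)=-3≡23 → X

GX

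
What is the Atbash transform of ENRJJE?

E(4) → V(21)
N(13) → M(12)
R(17) → I(8)
J(9) → Q(16)
J(9) → Q(16)
E(4) → V(21)

VMIQQV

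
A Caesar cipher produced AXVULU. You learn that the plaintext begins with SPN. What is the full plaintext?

From the crib: A(0)−S(18)=-18≡8, so the shift is 8.
Subtract 8 from each ciphertext letter:
A(0): 0−8=-8≡18 → S
X(23): 23−8=15 → P
V(21): 21−8=13 → N
U(20): 20−8=12 → M
L(11): 11−8=3 → D
U(20): 20−8=12 → M

SPNMDM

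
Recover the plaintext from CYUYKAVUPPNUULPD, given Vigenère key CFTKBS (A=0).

ATBOJITPWFMCSGWT

Repeat the key across the ciphertext: CFTKBSCFTKBSCFTK
C(2)−C(2): 0 → A
Y(24)−F(5): 19 → T
U(20)−T(19): 1 → B
Y(24)−K(10): 14 → O
K(10)−B(1): 9 → J
A(0)−S(18): -18≡8 → I
V(21)−C(2): 19 → T
U(20)−F(5): 15 → P
P(15)−T(19): -4≡22 → W
P(15)−K(10): 5 → F
N(13)−B(1): 12 → M
U(20)−S(18): 2 → C
U(20)−C(2): 18 → S
L(11)−F(5): 6 → G
P(15)−T(19): -4≡22 → W
D(3)−K(10): -7≡19 → T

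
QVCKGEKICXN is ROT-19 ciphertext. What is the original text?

Q(16): 16−19=-3≡23 → X
V(21): 21−19=2 → C
C(2): 2−19=-17≡9 → J
K(10): 10−19=-9≡17 → R
G(6): 6−19=-13≡13 → N
E(4): 4−19=-15≡11 → L
K(10): 10−19=-9≡17 → R
I(8): 8−19=-11≡15 → P
C(2): 2−19=-17≡9 → J
X(23): 23−19=4 → E
N(13): 13−19=-6≡20 → U

XCJRNLRPJEU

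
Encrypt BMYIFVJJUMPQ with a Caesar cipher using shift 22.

XIUEBRFFQILM

B(1): 1+22=23 → X
M(12): 12+22=34≡8 → I
Y(24): 24+22=46≡20 → U
I(8): 8+22=30≡4 → E
F(5): 5+22=27≡1 → B
V(21): 21+22=43≡17 → R
J(9): 9+22=31≡5 → F
J(9): 9+22=31≡5 → F
U(20): 20+22=42≡16 → Q
M(12): 12+22=34≡8 → I
P(15): 15+22=37≡11 → L
Q(16): 16+22=38≡12 → M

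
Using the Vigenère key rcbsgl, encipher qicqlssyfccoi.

Repeat the key across the message: rcbsglrcbsglr
q(16)+r(17): 33≡7 → h
i(8)+c(2): 10 → k
c(2)+b(1): 3 → d
q(16)+s(18): 34≡8 → i
l(11)+g(6): 17 → r
s(18)+l(11): 29≡3 → d
s(18)+r(17): 35≡9 → j
y(24)+c(2): 26≡0 → a
f(5)+b(1): 6 → g
c(2)+s(18): 20 → u
c(2)+g(6): 8 → i
o(14)+l(11): 25 → z
i(8)+r(17): 25 → z

hkdirdjaguizz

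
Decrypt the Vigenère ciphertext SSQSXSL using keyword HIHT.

Repeat the key across the ciphertext: HIHTHIH
S(18)−H(7): 11 → L
S(18)−I(8): 10 → K
Q(16)−H(7): 9 → J
S(18)−T(19): -1≡25 → Z
X(23)−H(7): 16 → Q
S(18)−I(8): 10 → K
L(11)−H(7): 4 → E

LKJZQKE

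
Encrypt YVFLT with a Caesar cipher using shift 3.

Y(24): 24+3=27≡1 → B
V(21): 21+3=24 → Y
F(5): 5+3=8 → I
L(11): 11+3=14 → O
T(19): 19+3=22 → W

BYIOW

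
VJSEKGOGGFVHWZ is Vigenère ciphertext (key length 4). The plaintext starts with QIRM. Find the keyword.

FBBS

Subtract each crib letter from the matching ciphertext letter (mod 26):
V(21)−Q(16)=5 → F
J(9)−I(8)=1 → B
S(18)−R(17)=1 → B
E(4)−M(12)=-8≡18 → S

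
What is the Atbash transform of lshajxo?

l(11) → o(14)
s(18) → h(7)
h(7) → s(18)
a(0) → z(25)
j(9) → q(16)
x(23) → c(2)
o(14) → l(11)

ohszqcl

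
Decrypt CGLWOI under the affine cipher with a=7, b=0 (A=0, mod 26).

The inverse of 7 mod 26 is 15, since 7·15=105≡1. Apply D(y)=15·(y−0) mod 26:
C(2): 15·(2−0)=30≡4 → E
G(6): 15·(6−0)=90≡12 → M
L(11): 15·(11−0)=165≡9 → J
W(22): 15·(22−0)=330≡18 → S
O(14): 15·(14−0)=210≡2 → C
I(8): 15·(8−0)=120≡16 → Q

EMJSCQ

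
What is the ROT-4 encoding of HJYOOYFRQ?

H(7): 7+4=11 → L
J(9): 9+4=13 → N
Y(24): 24+4=28≡2 → C
O(14): 14+4=18 → S
O(14): 14+4=18 → S
Y(24): 24+4=28≡2 → C
F(5): 5+4=9 → J
R(17): 17+4=21 → V
Q(16): 16+4=20 → U

LNCSSCJVU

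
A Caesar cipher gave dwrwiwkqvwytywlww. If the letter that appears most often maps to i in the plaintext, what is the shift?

14

The most frequent ciphertext letter is w (appears 7 times).
w is position 22; i is position 8.
Shift = 14.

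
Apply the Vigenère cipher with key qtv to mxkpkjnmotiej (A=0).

Repeat the key across the message: qtvqtvqtvqtvq
m(12)+q(16): 28≡2 → c
x(23)+t(19): 42≡16 → q
k(10)+v(21): 31≡5 → f
p(15)+q(16): 31≡5 → f
k(10)+t(19): 29≡3 → d
j(9)+v(21): 30≡4 → e
n(13)+q(16): 29≡3 → d
m(12)+t(19): 31≡5 → f
o(14)+v(21): 35≡9 → j
t(19)+q(16): 35≡9 → j
i(8)+t(19): 27≡1 → b
e(4)+v(21): 25 → z
j(9)+q(16): 25 → z

cqffdedfjjbzz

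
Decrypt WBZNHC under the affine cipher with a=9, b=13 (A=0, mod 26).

The inverse of 9 mod 26 is 3, since 9·3=27≡1. Apply D(y)=3·(y−13) mod 26:
W(22): 3·(22−13)=27≡1 → B
B(1): 3·(1−13)=-36≡16 → Q
Z(25): 3·(25−13)=36≡10 → K
N(13): 3·(13−13)=0 → A
H(7): 3·(7−13)=-18≡8 → I
C(2): 3·(2−13)=-33≡19 → T

BQKAIT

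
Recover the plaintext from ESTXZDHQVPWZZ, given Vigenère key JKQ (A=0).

VIDOPNYGFGMJQ

Repeat the key across the ciphertext: JKQJKQJKQJKQJ
E(4)−J(9): -5≡21 → V
S(18)−K(10): 8 → I
T(19)−Q(16): 3 → D
X(23)−J(9): 14 → O
Z(25)−K(10): 15 → P
D(3)−Q(16): -13≡13 → N
H(7)−J(9): -2≡24 → Y
Q(16)−K(10): 6 → G
V(21)−Q(16): 5 → F
P(15)−J(9): 6 → G
W(22)−K(10): 12 → M
Z(25)−Q(16): 9 → J
Z(25)−J(9): 16 → Q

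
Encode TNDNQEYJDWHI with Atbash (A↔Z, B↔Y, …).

T(19) → G(6)
N(13) → M(12)
D(3) → W(22)
N(13) → M(12)
Q(16) → J(9)
E(4) → V(21)
Y(24) → B(1)
J(9) → Q(16)
D(3) → W(22)
W(22) → D(3)
H(7) → S(18)
I(8) → R(17)

GMWMJVBQWDSR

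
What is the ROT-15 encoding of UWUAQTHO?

U(20): 20+15=35≡9 → J
W(22): 22+15=37≡11 → L
U(20): 20+15=35≡9 → J
A(0): 0+15=15 → P
Q(16): 16+15=31≡5 → F
T(19): 19+15=34≡8 → I
H(7): 7+15=22 → W
O(14): 14+15=29≡3 → D

JLJPFIWD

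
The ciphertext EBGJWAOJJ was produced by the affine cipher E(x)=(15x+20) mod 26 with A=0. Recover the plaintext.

SXGBOQKBB

The inverse of 15 mod 26 is 7, since 15·7=105≡1. Apply D(y)=7·(y−20) mod 26:
E(4): 7·(4−20)=-112≡18 → S
B(1): 7·(1−20)=-133≡23 → X
G(6): 7·(6−20)=-98≡6 → G
J(9): 7·(9−20)=-77≡1 → B
W(22): 7·(22−20)=14 → O
A(0): 7·(0−20)=-140≡16 → Q
O(14): 7·(14−20)=-42≡10 → K
J(9): 7·(9−20)=-77≡1 → B
J(9): 7·(9−20)=-77≡1 → B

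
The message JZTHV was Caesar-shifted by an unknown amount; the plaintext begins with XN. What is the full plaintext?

XNHVJ

From the crib: J(9)−X(23)=-14≡12, so the shift is 12.
Subtract 12 from each ciphertext letter:
J(9): 9−12=-3≡23 → X
Z(25): 25−12=13 → N
T(19): 19−12=7 → H
H(7): 7−12=-5≡21 → V
V(21): 21−12=9 → J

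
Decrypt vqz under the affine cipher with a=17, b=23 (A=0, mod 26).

gvu

The inverse of 17 mod 26 is 23, since 17·23=391≡1. Apply D(y)=23·(y−23) mod 26:
v(21): 23·(21−23)=-46≡6 → g
q(16): 23·(16−23)=-161≡21 → v
z(25): 23·(25−23)=46≡20 → u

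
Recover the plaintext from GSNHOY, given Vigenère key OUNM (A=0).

SYAVAE

Repeat the key across the ciphertext: OUNMOU
G(6)−O(14): -8≡18 → S
S(18)−U(20): -2≡24 → Y
N(13)−N(13): 0 → A
H(7)−M(12): -5≡21 → V
O(14)−O(14): 0 → A
Y(24)−U(20): 4 → E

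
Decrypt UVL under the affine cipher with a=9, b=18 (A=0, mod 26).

The inverse of 9 mod 26 is 3, since 9·3=27≡1. Apply D(y)=3·(y−18) mod 26:
U(20): 3·(20−18)=6 → G
V(21): 3·(21−18)=9 → J
L(11): 3·(11−18)=-21≡5 → F

GJF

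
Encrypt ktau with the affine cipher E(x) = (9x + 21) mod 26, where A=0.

hkvt

k(10): 9·10+21=111≡7 → h
t(19): 9·19+21=192≡10 → k
a(0): 9·0+21=21 → v
u(20): 9·20+21=201≡19 → t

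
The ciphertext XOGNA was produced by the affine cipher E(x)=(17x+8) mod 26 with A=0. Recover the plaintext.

The inverse of 17 mod 26 is 23, since 17·23=391≡1. Apply D(y)=23·(y−8) mod 26:
X(23): 23·(23−8)=345≡7 → H
O(14): 23·(14−8)=138≡8 → I
G(6): 23·(6−8)=-46≡6 → G
N(13): 23·(13−8)=115≡11 → L
A(0): 23·(0−8)=-184≡24 → Y

HIGLY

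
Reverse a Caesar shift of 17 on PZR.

P(15): 15−17=-2≡24 → Y
Z(25): 25−17=8 → I
R(17): 17−17=0 → A

YIA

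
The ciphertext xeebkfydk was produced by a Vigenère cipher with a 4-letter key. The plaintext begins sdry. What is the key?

fbnd

Subtract each crib letter from the matching ciphertext letter (mod 26):
x(23)−s(18)=5 → f
e(4)−d(3)=1 → b
e(4)−r(17)=-13≡13 → n
b(1)−y(24)=-23≡3 → d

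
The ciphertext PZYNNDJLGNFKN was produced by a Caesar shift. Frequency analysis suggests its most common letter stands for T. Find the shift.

20

The most frequent ciphertext letter is N (appears 4 times).
N is position 13; T is position 19.
Shift = -6≡20.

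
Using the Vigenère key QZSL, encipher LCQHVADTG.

Repeat the key across the message: QZSLQZSLQ
L(11)+Q(16): 27≡1 → B
C(2)+Z(25): 27≡1 → B
Q(16)+S(18): 34≡8 → I
H(7)+L(11): 18 → S
V(21)+Q(16): 37≡11 → L
A(0)+Z(25): 25 → Z
D(3)+S(18): 21 → V
T(19)+L(11): 30≡4 → E
G(6)+Q(16): 22 → W

BBISLZVEW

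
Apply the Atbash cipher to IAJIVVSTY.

I(8) → R(17)
A(0) → Z(25)
J(9) → Q(16)
I(8) → R(17)
V(21) → E(4)
V(21) → E(4)
S(18) → H(7)
T(19) → G(6)
Y(24) → B(1)

RZQREEHGB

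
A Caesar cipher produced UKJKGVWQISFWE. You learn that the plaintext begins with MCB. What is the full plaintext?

From the crib: U(20)−M(12)=8, so the shift is 8.
Subtract 8 from each ciphertext letter:
U(20): 20−8=12 → M
K(10): 10−8=2 → C
J(9): 9−8=1 → B
K(10): 10−8=2 → C
G(6): 6−8=-2≡24 → Y
V(21): 21−8=13 → N
W(22): 22−8=14 → O
Q(16): 16−8=8 → I
I(8): 8−8=0 → A
S(18): 18−8=10 → K
F(5): 5−8=-3≡23 → X
W(22): 22−8=14 → O
E(4): 4−8=-4≡22 → W

MCBCYNOIAKXOW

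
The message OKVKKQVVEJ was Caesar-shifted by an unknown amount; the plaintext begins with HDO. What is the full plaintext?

From the crib: O(14)−H(7)=7, so the shift is 7.
Subtract 7 from each ciphertext letter:
O(14): 14−7=7 → H
K(10): 10−7=3 → D
V(21): 21−7=14 → O
K(10): 10−7=3 → D
K(10): 10−7=3 → D
Q(16): 16−7=9 → J
V(21): 21−7=14 → O
V(21): 21−7=14 → O
E(4): 4−7=-3≡23 → X
J(9): 9−7=2 → C

HDODDJOOXC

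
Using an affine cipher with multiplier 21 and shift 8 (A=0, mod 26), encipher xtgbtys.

x(23): 21·23+8=491≡23 → x
t(19): 21·19+8=407≡17 → r
g(6): 21·6+8=134≡4 → e
b(1): 21·1+8=29≡3 → d
t(19): 21·19+8=407≡17 → r
y(24): 21·24+8=512≡18 → s
s(18): 21·18+8=386≡22 → w

xredrsw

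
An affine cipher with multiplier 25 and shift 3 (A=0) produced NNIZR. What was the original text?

The inverse of 25 mod 26 is 25, since 25·25=625≡1. Apply D(y)=25·(y−3) mod 26:
N(13): 25·(13−3)=250≡16 → Q
N(13): 25·(13−3)=250≡16 → Q
I(8): 25·(8−3)=125≡21 → V
Z(25): 25·(25−3)=550≡4 → E
R(17): 25·(17−3)=350≡12 → M

QQVEM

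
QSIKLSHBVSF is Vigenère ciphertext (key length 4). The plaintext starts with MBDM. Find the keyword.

Subtract each crib letter from the matching ciphertext letter (mod 26):
Q(16)−M(12)=4 → E
S(18)−B(1)=17 → R
I(8)−D(3)=5 → F
K(10)−M(12)=-2≡24 → Y

ERFY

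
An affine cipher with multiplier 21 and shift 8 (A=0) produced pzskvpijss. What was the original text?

jhyknjafyy

The inverse of 21 mod 26 is 5, since 21·5=105≡1. Apply D(y)=5·(y−8) mod 26:
p(15): 5·(15−8)=35≡9 → j
z(25): 5·(25−8)=85≡7 → h
s(18): 5·(18−8)=50≡24 → y
k(10): 5·(10−8)=10 → k
v(21): 5·(21−8)=65≡13 → n
p(15): 5·(15−8)=35≡9 → j
i(8): 5·(8−8)=0 → a
j(9): 5·(9−8)=5 → f
s(18): 5·(18−8)=50≡24 → y
s(18): 5·(18−8)=50≡24 → y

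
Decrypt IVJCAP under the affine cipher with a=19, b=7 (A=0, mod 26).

The inverse of 19 mod 26 is 11, since 19·11=209≡1. Apply D(y)=11·(y−7) mod 26:
I(8): 11·(8−7)=11 → L
V(21): 11·(21−7)=154≡24 → Y
J(9): 11·(9−7)=22 → W
C(2): 11·(2−7)=-55≡23 → X
A(0): 11·(0−7)=-77≡1 → B
P(15): 11·(15−7)=88≡10 → K

LYWXBK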